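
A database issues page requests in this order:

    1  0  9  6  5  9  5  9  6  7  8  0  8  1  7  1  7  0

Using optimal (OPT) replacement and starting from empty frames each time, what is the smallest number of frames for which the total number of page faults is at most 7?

5

f=1: 18 faults
f=2: 12 faults
f=3: 9 faults
f=4: 8 faults
f=5: 7 faults
f=6: 7 faults
f=7: 7 faults
Smallest f with faults ≤ 7 is 5.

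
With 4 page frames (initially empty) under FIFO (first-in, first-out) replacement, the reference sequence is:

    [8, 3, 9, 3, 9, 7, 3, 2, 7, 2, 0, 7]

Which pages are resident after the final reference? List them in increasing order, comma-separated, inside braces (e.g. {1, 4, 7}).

{0, 2, 7, 9}

8: miss, frames [8]
3: miss, frames [8, 3]
9: miss, frames [8, 3, 9]
3: hit
9: hit
7: miss, frames [8, 3, 9, 7]
3: hit
2: miss, evict 8, frames [3, 9, 7, 2]
7: hit
2: hit
0: miss, evict 3, frames [9, 7, 2, 0]
7: hit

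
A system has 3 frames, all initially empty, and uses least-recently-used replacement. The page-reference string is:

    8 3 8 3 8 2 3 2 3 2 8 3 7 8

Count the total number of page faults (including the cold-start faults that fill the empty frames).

4

8: fault, frames [8]
3: fault, frames [8, 3]
8: hit
3: hit
8: hit
2: fault, frames [3, 8, 2]
3: hit
2: hit
3: hit
2: hit
8: hit
3: hit
7: fault, evict 2, frames [8, 3, 7]
8: hit
Page faults: 4.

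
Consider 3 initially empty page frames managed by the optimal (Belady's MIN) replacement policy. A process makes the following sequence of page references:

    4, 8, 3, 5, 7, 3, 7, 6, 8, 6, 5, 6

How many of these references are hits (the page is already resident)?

5

4 -> miss, frames (4)
8 -> miss, frames (4 8)
3 -> miss, frames (4 8 3)
5 -> miss, evict 4, frames (8 3 5)
7 -> miss, evict 5, frames (8 3 7)
3 -> hit
7 -> hit
6 -> miss, evict 7, frames (8 3 6)
8 -> hit
6 -> hit
5 -> miss, evict 3, frames (8 6 5)
6 -> hit
Hits: 5.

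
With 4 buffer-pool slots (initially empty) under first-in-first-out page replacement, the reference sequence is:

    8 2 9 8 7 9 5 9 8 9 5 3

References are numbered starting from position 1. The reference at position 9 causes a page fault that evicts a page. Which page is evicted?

pos 1: 8: miss, frames [8]
pos 2: 2: miss, frames [8, 2]
pos 3: 9: miss, frames [8, 2, 9]
pos 4: 8: hit
pos 5: 7: miss, frames [8, 2, 9, 7]
pos 6: 9: hit
pos 7: 5: miss, evict 8, frames [2, 9, 7, 5]
pos 8: 9: hit
pos 9: 8: miss, evict 2, frames [9, 7, 5, 8]
At position 9, page 2 is evicted.

2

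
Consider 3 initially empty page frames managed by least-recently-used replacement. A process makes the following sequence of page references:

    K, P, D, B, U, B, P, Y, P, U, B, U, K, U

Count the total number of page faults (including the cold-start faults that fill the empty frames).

K -> miss, frames {K}
P -> miss, frames {K,P}
D -> miss, frames {K,P,D}
B -> miss, evict K, frames {P,D,B}
U -> miss, evict P, frames {D,B,U}
B -> hit
P -> miss, evict D, frames {U,B,P}
Y -> miss, evict U, frames {B,P,Y}
P -> hit
U -> miss, evict B, frames {Y,P,U}
B -> miss, evict Y, frames {P,U,B}
U -> hit
K -> miss, evict P, frames {B,U,K}
U -> hit
Page faults: 10.

10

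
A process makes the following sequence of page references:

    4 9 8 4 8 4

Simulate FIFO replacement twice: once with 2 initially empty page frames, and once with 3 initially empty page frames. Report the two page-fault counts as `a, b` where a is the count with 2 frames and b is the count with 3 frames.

2 frames: F F F F . . → 4 faults.
3 frames: F F F . . . → 3 faults.
3 < 4: adding a frame reduced faults, as is typical.

4, 3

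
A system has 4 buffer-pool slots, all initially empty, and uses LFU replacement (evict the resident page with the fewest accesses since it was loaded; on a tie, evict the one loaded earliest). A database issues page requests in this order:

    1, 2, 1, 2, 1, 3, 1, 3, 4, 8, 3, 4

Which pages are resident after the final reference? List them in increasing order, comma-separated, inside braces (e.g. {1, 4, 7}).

1 → miss, frames {1}
2 → miss, frames {1,2}
1 → hit
2 → hit
1 → hit
3 → miss, frames {1,2,3}
1 → hit
3 → hit
4 → miss, frames {1,2,3,4}
8 → miss, evict 4, frames {1,2,3,8}
3 → hit
4 → miss, evict 8, frames {1,2,3,4}

{1, 2, 3, 4}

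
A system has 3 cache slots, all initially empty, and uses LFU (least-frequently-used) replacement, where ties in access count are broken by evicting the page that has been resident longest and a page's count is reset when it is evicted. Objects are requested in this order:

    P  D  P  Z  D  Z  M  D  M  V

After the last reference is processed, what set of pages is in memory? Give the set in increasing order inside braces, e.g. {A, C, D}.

P → miss, frames (P)
D → miss, frames (P D)
P → hit
Z → miss, frames (P D Z)
D → hit
Z → hit
M → miss, evict P, frames (D Z M)
D → hit
M → hit
V → miss, evict Z, frames (D M V)

{D, M, V}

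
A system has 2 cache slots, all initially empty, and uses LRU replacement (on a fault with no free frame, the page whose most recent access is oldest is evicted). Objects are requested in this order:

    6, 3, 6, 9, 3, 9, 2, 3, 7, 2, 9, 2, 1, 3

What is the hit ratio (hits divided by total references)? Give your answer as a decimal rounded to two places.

6: fault, frames [6]
3: fault, frames [6, 3]
6: hit
9: fault, evict 3, frames [6, 9]
3: fault, evict 6, frames [9, 3]
9: hit
2: fault, evict 3, frames [9, 2]
3: fault, evict 9, frames [2, 3]
7: fault, evict 2, frames [3, 7]
2: fault, evict 3, frames [7, 2]
9: fault, evict 7, frames [2, 9]
2: hit
1: fault, evict 9, frames [2, 1]
3: fault, evict 2, frames [1, 3]
Hits: 3 of 14 references → 3/14 = 0.2143.

0.21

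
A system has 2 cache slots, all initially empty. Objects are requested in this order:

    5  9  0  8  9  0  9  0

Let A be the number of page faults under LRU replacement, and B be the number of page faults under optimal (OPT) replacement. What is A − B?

1

Under LRU: F F F F F F . . → 6 faults.
Under OPT: F F F F . F . . → 5 faults.
A − B = 6 − 5 = 1.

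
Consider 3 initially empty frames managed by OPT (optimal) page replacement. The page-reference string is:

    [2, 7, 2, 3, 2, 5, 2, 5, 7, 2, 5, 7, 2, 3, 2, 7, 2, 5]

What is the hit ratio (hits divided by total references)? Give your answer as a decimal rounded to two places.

2: fault, frames {2}
7: fault, frames {2,7}
2: hit
3: fault, frames {2,7,3}
2: hit
5: fault, evict 3, frames {2,7,5}
2: hit
5: hit
7: hit
2: hit
5: hit
7: hit
2: hit
3: fault, evict 5, frames {2,7,3}
2: hit
7: hit
2: hit
5: fault, evict 3, frames {2,7,5}
Hits: 12 of 18 references → 12/18 = 0.6667.

0.67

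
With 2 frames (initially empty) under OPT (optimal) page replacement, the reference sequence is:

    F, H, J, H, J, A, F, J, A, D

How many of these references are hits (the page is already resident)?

F -> fault, frames (F)
H -> fault, frames (F H)
J -> fault, evict F, frames (H J)
H -> hit
J -> hit
A -> fault, evict H, frames (J A)
F -> fault, evict A, frames (J F)
J -> hit
A -> fault, evict F, frames (J A)
D -> fault, evict A, frames (J D)
Hits: 3.

3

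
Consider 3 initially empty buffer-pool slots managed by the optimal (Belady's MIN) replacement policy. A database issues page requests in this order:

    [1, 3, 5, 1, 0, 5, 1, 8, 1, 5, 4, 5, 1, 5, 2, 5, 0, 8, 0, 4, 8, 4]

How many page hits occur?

1: fault, frames [1]
3: fault, frames [1, 3]
5: fault, frames [1, 3, 5]
1: hit
0: fault, evict 3, frames [1, 5, 0]
5: hit
1: hit
8: fault, evict 0, frames [1, 5, 8]
1: hit
5: hit
4: fault, evict 8, frames [1, 5, 4]
5: hit
1: hit
5: hit
2: fault, evict 1, frames [5, 4, 2]
5: hit
0: fault, evict 2, frames [5, 4, 0]
8: fault, evict 5, frames [4, 0, 8]
0: hit
4: hit
8: hit
4: hit
Hits: 13.

13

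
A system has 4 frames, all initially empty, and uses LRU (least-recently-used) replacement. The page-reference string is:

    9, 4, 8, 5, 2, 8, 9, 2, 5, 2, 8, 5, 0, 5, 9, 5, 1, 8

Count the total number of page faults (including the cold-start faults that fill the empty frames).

10

9: fault, frames (9)
4: fault, frames (9 4)
8: fault, frames (9 4 8)
5: fault, frames (9 4 8 5)
2: fault, evict 9, frames (4 8 5 2)
8: hit
9: fault, evict 4, frames (5 2 8 9)
2: hit
5: hit
2: hit
8: hit
5: hit
0: fault, evict 9, frames (2 8 5 0)
5: hit
9: fault, evict 2, frames (8 0 5 9)
5: hit
1: fault, evict 8, frames (0 9 5 1)
8: fault, evict 0, frames (9 5 1 8)
Page faults: 10.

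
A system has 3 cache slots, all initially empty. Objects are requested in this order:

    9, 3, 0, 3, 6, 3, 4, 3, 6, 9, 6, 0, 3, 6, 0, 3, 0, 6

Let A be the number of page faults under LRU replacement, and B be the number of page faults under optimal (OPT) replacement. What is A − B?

1

Under LRU: F F F . F . F . . F . F F . . . . . → 8 faults.
Under OPT: F F F . F . F . . F . F . . . . . . → 7 faults.
A − B = 8 − 7 = 1.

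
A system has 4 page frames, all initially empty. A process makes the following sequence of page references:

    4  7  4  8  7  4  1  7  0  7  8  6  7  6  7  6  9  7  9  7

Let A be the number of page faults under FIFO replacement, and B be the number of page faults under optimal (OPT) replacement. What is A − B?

1

Under FIFO: F F . F . . F . F . . F F . . . F . . . → 8 faults.
Under OPT: F F . F . . F . F . . F . . . . F . . . → 7 faults.
A − B = 8 − 7 = 1.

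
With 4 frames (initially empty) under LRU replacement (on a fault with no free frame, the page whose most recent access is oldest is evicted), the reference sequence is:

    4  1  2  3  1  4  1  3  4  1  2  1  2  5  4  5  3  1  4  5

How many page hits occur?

4 -> fault, frames (4)
1 -> fault, frames (4 1)
2 -> fault, frames (4 1 2)
3 -> fault, frames (4 1 2 3)
1 -> hit
4 -> hit
1 -> hit
3 -> hit
4 -> hit
1 -> hit
2 -> hit
1 -> hit
2 -> hit
5 -> fault, evict 3, frames (4 1 2 5)
4 -> hit
5 -> hit
3 -> fault, evict 1, frames (2 4 5 3)
1 -> fault, evict 2, frames (4 5 3 1)
4 -> hit
5 -> hit
Hits: 13.

13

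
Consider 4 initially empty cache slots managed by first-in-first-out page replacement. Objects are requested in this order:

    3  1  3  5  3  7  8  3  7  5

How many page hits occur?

3 -> fault, frames {3}
1 -> fault, frames {3,1}
3 -> hit
5 -> fault, frames {3,1,5}
3 -> hit
7 -> fault, frames {3,1,5,7}
8 -> fault, evict 3, frames {1,5,7,8}
3 -> fault, evict 1, frames {5,7,8,3}
7 -> hit
5 -> hit
Hits: 4.

4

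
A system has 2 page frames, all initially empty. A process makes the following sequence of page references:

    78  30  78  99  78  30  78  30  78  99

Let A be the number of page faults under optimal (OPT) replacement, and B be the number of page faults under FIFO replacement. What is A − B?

-1

Under OPT: F F . F . F . . . F → 5 faults.
Under FIFO: F F . F F F . . . F → 6 faults.
A − B = 5 − 6 = -1.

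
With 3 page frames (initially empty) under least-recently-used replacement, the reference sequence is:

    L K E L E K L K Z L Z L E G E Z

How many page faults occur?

L -> miss, frames (L)
K -> miss, frames (L K)
E -> miss, frames (L K E)
L -> hit
E -> hit
K -> hit
L -> hit
K -> hit
Z -> miss, evict E, frames (L K Z)
L -> hit
Z -> hit
L -> hit
E -> miss, evict K, frames (Z L E)
G -> miss, evict Z, frames (L E G)
E -> hit
Z -> miss, evict L, frames (G E Z)
Page faults: 7.

7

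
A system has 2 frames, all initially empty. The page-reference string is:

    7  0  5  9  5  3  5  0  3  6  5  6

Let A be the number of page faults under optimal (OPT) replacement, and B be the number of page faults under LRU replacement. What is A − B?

-1

Under OPT: F F F F . F . F . F F . → 8 faults.
Under LRU: F F F F . F . F F F F . → 9 faults.
A − B = 8 − 9 = -1.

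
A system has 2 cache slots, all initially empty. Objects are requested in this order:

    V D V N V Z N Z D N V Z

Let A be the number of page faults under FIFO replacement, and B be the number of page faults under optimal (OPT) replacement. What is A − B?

Under FIFO: F F . F F F F . F . F F → 9 faults.
Under OPT: F F . F . F . . F . F F → 7 faults.
A − B = 9 − 7 = 2.

2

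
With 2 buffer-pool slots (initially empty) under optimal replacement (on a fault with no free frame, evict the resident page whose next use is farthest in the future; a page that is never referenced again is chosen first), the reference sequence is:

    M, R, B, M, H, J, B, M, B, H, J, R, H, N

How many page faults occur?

10

M: miss, frames [M]
R: miss, frames [M, R]
B: miss, evict R, frames [M, B]
M: hit
H: miss, evict M, frames [B, H]
J: miss, evict H, frames [B, J]
B: hit
M: miss, evict J, frames [B, M]
B: hit
H: miss, evict M, frames [B, H]
J: miss, evict B, frames [H, J]
R: miss, evict J, frames [H, R]
H: hit
N: miss, evict R, frames [H, N]
Page faults: 10.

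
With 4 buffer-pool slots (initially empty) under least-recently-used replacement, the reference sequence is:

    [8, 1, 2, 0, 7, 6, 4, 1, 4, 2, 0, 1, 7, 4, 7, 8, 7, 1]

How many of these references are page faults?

8 -> fault, frames {8}
1 -> fault, frames {8,1}
2 -> fault, frames {8,1,2}
0 -> fault, frames {8,1,2,0}
7 -> fault, evict 8, frames {1,2,0,7}
6 -> fault, evict 1, frames {2,0,7,6}
4 -> fault, evict 2, frames {0,7,6,4}
1 -> fault, evict 0, frames {7,6,4,1}
4 -> hit
2 -> fault, evict 7, frames {6,1,4,2}
0 -> fault, evict 6, frames {1,4,2,0}
1 -> hit
7 -> fault, evict 4, frames {2,0,1,7}
4 -> fault, evict 2, frames {0,1,7,4}
7 -> hit
8 -> fault, evict 0, frames {1,4,7,8}
7 -> hit
1 -> hit
Page faults: 13.

13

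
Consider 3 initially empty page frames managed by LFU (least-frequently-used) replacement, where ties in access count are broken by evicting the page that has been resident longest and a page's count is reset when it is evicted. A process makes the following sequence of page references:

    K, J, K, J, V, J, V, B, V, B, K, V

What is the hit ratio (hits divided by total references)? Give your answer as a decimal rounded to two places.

K → fault, frames [K]
J → fault, frames [K, J]
K → hit
J → hit
V → fault, frames [K, J, V]
J → hit
V → hit
B → fault, evict K, frames [J, V, B]
V → hit
B → hit
K → fault, evict B, frames [J, V, K]
V → hit
Hits: 7 of 12 references → 7/12 = 0.5833.

0.58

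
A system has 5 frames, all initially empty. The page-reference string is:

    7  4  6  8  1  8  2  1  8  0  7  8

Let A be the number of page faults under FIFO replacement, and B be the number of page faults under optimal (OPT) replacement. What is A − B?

Under FIFO: F F F F F . F . . F F . → 8 faults.
Under OPT: F F F F F . F . . F . . → 7 faults.
A − B = 8 − 7 = 1.

1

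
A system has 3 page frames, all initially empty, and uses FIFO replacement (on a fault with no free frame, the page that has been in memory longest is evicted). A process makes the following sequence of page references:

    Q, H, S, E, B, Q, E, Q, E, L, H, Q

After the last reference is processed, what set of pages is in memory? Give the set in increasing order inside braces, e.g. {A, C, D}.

Q -> miss, frames (Q)
H -> miss, frames (Q H)
S -> miss, frames (Q H S)
E -> miss, evict Q, frames (H S E)
B -> miss, evict H, frames (S E B)
Q -> miss, evict S, frames (E B Q)
E -> hit
Q -> hit
E -> hit
L -> miss, evict E, frames (B Q L)
H -> miss, evict B, frames (Q L H)
Q -> hit

{H, L, Q}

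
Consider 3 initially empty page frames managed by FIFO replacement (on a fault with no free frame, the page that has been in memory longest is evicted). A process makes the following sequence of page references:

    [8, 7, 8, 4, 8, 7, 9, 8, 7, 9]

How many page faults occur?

8 -> miss, frames (8)
7 -> miss, frames (8 7)
8 -> hit
4 -> miss, frames (8 7 4)
8 -> hit
7 -> hit
9 -> miss, evict 8, frames (7 4 9)
8 -> miss, evict 7, frames (4 9 8)
7 -> miss, evict 4, frames (9 8 7)
9 -> hit
Page faults: 6.

6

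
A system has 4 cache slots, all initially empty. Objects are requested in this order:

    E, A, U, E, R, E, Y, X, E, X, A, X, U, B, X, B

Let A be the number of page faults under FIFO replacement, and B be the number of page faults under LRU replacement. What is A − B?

Under FIFO: F F F . F . F F F . F . F F F . → 11 faults.
Under LRU: F F F . F . F F . . F . F F . . → 9 faults.
A − B = 11 − 9 = 2.

2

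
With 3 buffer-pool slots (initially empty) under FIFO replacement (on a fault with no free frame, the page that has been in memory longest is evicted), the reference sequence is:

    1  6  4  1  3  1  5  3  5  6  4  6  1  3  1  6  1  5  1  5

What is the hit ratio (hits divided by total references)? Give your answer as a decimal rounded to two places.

0.35

1 → fault, frames [1]
6 → fault, frames [1, 6]
4 → fault, frames [1, 6, 4]
1 → hit
3 → fault, evict 1, frames [6, 4, 3]
1 → fault, evict 6, frames [4, 3, 1]
5 → fault, evict 4, frames [3, 1, 5]
3 → hit
5 → hit
6 → fault, evict 3, frames [1, 5, 6]
4 → fault, evict 1, frames [5, 6, 4]
6 → hit
1 → fault, evict 5, frames [6, 4, 1]
3 → fault, evict 6, frames [4, 1, 3]
1 → hit
6 → fault, evict 4, frames [1, 3, 6]
1 → hit
5 → fault, evict 1, frames [3, 6, 5]
1 → fault, evict 3, frames [6, 5, 1]
5 → hit
Hits: 7 of 20 references → 7/20 = 0.3500.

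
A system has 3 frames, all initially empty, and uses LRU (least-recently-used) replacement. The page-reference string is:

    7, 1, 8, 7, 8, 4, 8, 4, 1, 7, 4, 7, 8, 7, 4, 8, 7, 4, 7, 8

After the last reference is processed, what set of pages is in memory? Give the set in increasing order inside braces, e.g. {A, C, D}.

7 -> fault, frames (7)
1 -> fault, frames (7 1)
8 -> fault, frames (7 1 8)
7 -> hit
8 -> hit
4 -> fault, evict 1, frames (7 8 4)
8 -> hit
4 -> hit
1 -> fault, evict 7, frames (8 4 1)
7 -> fault, evict 8, frames (4 1 7)
4 -> hit
7 -> hit
8 -> fault, evict 1, frames (4 7 8)
7 -> hit
4 -> hit
8 -> hit
7 -> hit
4 -> hit
7 -> hit
8 -> hit

{4, 7, 8}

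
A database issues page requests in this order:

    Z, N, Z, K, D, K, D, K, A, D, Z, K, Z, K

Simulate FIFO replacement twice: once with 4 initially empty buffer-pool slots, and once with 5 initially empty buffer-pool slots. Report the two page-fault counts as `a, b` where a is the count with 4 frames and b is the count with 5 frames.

6, 5

4 frames: F F . F F . . . F . F . . . → 6 faults.
5 frames: F F . F F . . . F . . . . . → 5 faults.
5 < 6: adding a frame reduced faults, as is typical.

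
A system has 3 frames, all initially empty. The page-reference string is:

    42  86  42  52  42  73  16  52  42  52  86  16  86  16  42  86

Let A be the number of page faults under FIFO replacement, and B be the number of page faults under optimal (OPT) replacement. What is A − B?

Under FIFO: F F . F . F F . F F F F . . F . → 10 faults.
Under OPT: F F . F . F F . . . F . . . . . → 6 faults.
A − B = 10 − 6 = 4.

4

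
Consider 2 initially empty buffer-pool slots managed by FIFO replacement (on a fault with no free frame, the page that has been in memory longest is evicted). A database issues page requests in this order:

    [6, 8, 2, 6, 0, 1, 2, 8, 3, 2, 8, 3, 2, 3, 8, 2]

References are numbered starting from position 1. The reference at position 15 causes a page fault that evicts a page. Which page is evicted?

pos 1: 6 → miss, frames [6]
pos 2: 8 → miss, frames [6, 8]
pos 3: 2 → miss, evict 6, frames [8, 2]
pos 4: 6 → miss, evict 8, frames [2, 6]
pos 5: 0 → miss, evict 2, frames [6, 0]
pos 6: 1 → miss, evict 6, frames [0, 1]
pos 7: 2 → miss, evict 0, frames [1, 2]
pos 8: 8 → miss, evict 1, frames [2, 8]
pos 9: 3 → miss, evict 2, frames [8, 3]
pos 10: 2 → miss, evict 8, frames [3, 2]
pos 11: 8 → miss, evict 3, frames [2, 8]
pos 12: 3 → miss, evict 2, frames [8, 3]
pos 13: 2 → miss, evict 8, frames [3, 2]
pos 14: 3 → hit
pos 15: 8 → miss, evict 3, frames [2, 8]
At position 15, page 3 is evicted.

3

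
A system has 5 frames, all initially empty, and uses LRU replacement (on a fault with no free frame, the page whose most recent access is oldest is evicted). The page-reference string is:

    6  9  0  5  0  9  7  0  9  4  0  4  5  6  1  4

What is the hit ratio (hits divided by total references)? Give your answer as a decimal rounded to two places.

6: miss, frames {6}
9: miss, frames {6,9}
0: miss, frames {6,9,0}
5: miss, frames {6,9,0,5}
0: hit
9: hit
7: miss, frames {6,5,0,9,7}
0: hit
9: hit
4: miss, evict 6, frames {5,7,0,9,4}
0: hit
4: hit
5: hit
6: miss, evict 7, frames {9,0,4,5,6}
1: miss, evict 9, frames {0,4,5,6,1}
4: hit
Hits: 8 of 16 references → 8/16 = 0.5000.

0.50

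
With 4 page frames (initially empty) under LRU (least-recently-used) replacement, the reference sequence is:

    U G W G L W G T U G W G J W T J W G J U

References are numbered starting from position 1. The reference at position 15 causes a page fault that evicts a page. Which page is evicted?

U

pos 1: U -> miss, frames (U)
pos 2: G -> miss, frames (U G)
pos 3: W -> miss, frames (U G W)
pos 4: G -> hit
pos 5: L -> miss, frames (U W G L)
pos 6: W -> hit
pos 7: G -> hit
pos 8: T -> miss, evict U, frames (L W G T)
pos 9: U -> miss, evict L, frames (W G T U)
pos 10: G -> hit
pos 11: W -> hit
pos 12: G -> hit
pos 13: J -> miss, evict T, frames (U W G J)
pos 14: W -> hit
pos 15: T -> miss, evict U, frames (G J W T)
At position 15, page U is evicted.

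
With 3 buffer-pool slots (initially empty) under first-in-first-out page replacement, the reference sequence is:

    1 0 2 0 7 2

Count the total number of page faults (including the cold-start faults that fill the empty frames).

1 → fault, frames [1]
0 → fault, frames [1, 0]
2 → fault, frames [1, 0, 2]
0 → hit
7 → fault, evict 1, frames [0, 2, 7]
2 → hit
Page faults: 4.

4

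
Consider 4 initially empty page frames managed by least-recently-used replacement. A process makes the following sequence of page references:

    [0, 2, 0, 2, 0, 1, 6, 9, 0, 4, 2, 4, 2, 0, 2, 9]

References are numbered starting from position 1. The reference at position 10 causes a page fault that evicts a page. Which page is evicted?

1

pos 1: 0 -> fault, frames [0]
pos 2: 2 -> fault, frames [0, 2]
pos 3: 0 -> hit
pos 4: 2 -> hit
pos 5: 0 -> hit
pos 6: 1 -> fault, frames [2, 0, 1]
pos 7: 6 -> fault, frames [2, 0, 1, 6]
pos 8: 9 -> fault, evict 2, frames [0, 1, 6, 9]
pos 9: 0 -> hit
pos 10: 4 -> fault, evict 1, frames [6, 9, 0, 4]
At position 10, page 1 is evicted.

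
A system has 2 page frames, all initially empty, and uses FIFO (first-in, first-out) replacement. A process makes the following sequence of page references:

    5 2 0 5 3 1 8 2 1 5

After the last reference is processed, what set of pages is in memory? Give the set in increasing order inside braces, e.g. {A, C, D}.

{1, 5}

5 -> fault, frames (5)
2 -> fault, frames (5 2)
0 -> fault, evict 5, frames (2 0)
5 -> fault, evict 2, frames (0 5)
3 -> fault, evict 0, frames (5 3)
1 -> fault, evict 5, frames (3 1)
8 -> fault, evict 3, frames (1 8)
2 -> fault, evict 1, frames (8 2)
1 -> fault, evict 8, frames (2 1)
5 -> fault, evict 2, frames (1 5)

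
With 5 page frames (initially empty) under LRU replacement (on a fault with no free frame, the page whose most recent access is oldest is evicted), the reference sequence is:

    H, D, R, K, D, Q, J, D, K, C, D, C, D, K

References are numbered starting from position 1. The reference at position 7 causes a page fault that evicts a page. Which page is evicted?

H

pos 1: H → miss, frames [H]
pos 2: D → miss, frames [H, D]
pos 3: R → miss, frames [H, D, R]
pos 4: K → miss, frames [H, D, R, K]
pos 5: D → hit
pos 6: Q → miss, frames [H, R, K, D, Q]
pos 7: J → miss, evict H, frames [R, K, D, Q, J]
At position 7, page H is evicted.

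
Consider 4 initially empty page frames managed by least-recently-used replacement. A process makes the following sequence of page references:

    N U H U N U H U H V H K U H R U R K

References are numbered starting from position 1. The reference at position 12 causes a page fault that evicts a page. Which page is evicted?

pos 1: N → miss, frames {N}
pos 2: U → miss, frames {N,U}
pos 3: H → miss, frames {N,U,H}
pos 4: U → hit
pos 5: N → hit
pos 6: U → hit
pos 7: H → hit
pos 8: U → hit
pos 9: H → hit
pos 10: V → miss, frames {N,U,H,V}
pos 11: H → hit
pos 12: K → miss, evict N, frames {U,V,H,K}
At position 12, page N is evicted.

N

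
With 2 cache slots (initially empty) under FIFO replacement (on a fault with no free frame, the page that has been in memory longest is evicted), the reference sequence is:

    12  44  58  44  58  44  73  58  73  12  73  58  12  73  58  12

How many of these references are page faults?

8

12: miss, frames (12)
44: miss, frames (12 44)
58: miss, evict 12, frames (44 58)
44: hit
58: hit
44: hit
73: miss, evict 44, frames (58 73)
58: hit
73: hit
12: miss, evict 58, frames (73 12)
73: hit
58: miss, evict 73, frames (12 58)
12: hit
73: miss, evict 12, frames (58 73)
58: hit
12: miss, evict 58, frames (73 12)
Page faults: 8.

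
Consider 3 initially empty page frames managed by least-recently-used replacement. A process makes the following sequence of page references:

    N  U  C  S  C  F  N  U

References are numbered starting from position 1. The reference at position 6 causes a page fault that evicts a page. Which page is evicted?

pos 1: N: fault, frames (N)
pos 2: U: fault, frames (N U)
pos 3: C: fault, frames (N U C)
pos 4: S: fault, evict N, frames (U C S)
pos 5: C: hit
pos 6: F: fault, evict U, frames (S C F)
At position 6, page U is evicted.

U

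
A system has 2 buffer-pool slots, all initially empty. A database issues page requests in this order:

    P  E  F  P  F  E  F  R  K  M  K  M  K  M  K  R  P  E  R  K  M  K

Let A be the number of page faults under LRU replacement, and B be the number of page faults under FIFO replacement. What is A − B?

Under LRU: F F F F . F . F F F . . . . . F F F F F F . → 14 faults.
Under FIFO: F F F F . F F F F F . . . . . F F F F F F . → 15 faults.
A − B = 14 − 15 = -1.

-1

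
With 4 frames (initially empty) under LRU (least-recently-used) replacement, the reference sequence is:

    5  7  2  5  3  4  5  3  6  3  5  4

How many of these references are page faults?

6

5 → fault, frames (5)
7 → fault, frames (5 7)
2 → fault, frames (5 7 2)
5 → hit
3 → fault, frames (7 2 5 3)
4 → fault, evict 7, frames (2 5 3 4)
5 → hit
3 → hit
6 → fault, evict 2, frames (4 5 3 6)
3 → hit
5 → hit
4 → hit
Page faults: 6.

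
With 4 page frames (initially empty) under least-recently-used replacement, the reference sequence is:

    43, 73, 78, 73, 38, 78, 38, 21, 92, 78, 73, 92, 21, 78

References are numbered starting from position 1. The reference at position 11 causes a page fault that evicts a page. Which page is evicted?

pos 1: 43: miss, frames {43}
pos 2: 73: miss, frames {43,73}
pos 3: 78: miss, frames {43,73,78}
pos 4: 73: hit
pos 5: 38: miss, frames {43,78,73,38}
pos 6: 78: hit
pos 7: 38: hit
pos 8: 21: miss, evict 43, frames {73,78,38,21}
pos 9: 92: miss, evict 73, frames {78,38,21,92}
pos 10: 78: hit
pos 11: 73: miss, evict 38, frames {21,92,78,73}
At position 11, page 38 is evicted.

38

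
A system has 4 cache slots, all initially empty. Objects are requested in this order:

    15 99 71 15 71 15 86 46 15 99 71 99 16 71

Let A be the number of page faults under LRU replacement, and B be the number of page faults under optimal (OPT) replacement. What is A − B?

Under LRU: F F F . . . F F . F F . F . → 8 faults.
Under OPT: F F F . . . F F . . . . F . → 6 faults.
A − B = 8 − 6 = 2.

2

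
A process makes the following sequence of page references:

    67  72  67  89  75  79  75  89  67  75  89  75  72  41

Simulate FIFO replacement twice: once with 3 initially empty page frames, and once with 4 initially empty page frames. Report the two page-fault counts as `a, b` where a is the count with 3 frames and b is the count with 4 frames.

3 frames: F F . F F F . . F . F F F F → 10 faults.
4 frames: F F . F F F . . F . . . F F → 8 faults.
8 < 10: adding a frame reduced faults, as is typical.

10, 8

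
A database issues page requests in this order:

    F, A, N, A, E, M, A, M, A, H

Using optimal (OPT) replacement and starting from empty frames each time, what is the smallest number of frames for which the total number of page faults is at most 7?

f=1: 10 faults
f=2: 6 faults
f=3: 6 faults
f=4: 6 faults
f=5: 6 faults
f=6: 6 faults
Smallest f with faults ≤ 7 is 2.

2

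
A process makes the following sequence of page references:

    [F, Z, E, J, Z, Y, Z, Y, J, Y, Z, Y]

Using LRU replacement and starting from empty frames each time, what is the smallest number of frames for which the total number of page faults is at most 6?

3

f=1: 12 faults
f=2: 8 faults
f=3: 5 faults
f=4: 5 faults
f=5: 5 faults
Smallest f with faults ≤ 6 is 3.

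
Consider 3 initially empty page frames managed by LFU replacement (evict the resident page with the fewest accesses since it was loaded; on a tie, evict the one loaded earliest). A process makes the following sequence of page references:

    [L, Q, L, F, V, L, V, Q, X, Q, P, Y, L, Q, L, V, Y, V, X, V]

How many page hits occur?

L -> fault, frames {L}
Q -> fault, frames {L,Q}
L -> hit
F -> fault, frames {L,Q,F}
V -> fault, evict Q, frames {L,F,V}
L -> hit
V -> hit
Q -> fault, evict F, frames {L,V,Q}
X -> fault, evict Q, frames {L,V,X}
Q -> fault, evict X, frames {L,V,Q}
P -> fault, evict Q, frames {L,V,P}
Y -> fault, evict P, frames {L,V,Y}
L -> hit
Q -> fault, evict Y, frames {L,V,Q}
L -> hit
V -> hit
Y -> fault, evict Q, frames {L,V,Y}
V -> hit
X -> fault, evict Y, frames {L,V,X}
V -> hit
Hits: 8.

8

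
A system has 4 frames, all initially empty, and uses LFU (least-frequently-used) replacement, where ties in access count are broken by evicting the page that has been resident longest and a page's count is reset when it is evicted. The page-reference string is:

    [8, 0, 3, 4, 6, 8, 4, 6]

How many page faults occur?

8: fault, frames {8}
0: fault, frames {8,0}
3: fault, frames {8,0,3}
4: fault, frames {8,0,3,4}
6: fault, evict 8, frames {0,3,4,6}
8: fault, evict 0, frames {3,4,6,8}
4: hit
6: hit
Page faults: 6.

6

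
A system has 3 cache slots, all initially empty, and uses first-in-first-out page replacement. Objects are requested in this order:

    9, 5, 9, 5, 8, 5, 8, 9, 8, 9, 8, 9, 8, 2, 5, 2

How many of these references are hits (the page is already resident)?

12

9: miss, frames (9)
5: miss, frames (9 5)
9: hit
5: hit
8: miss, frames (9 5 8)
5: hit
8: hit
9: hit
8: hit
9: hit
8: hit
9: hit
8: hit
2: miss, evict 9, frames (5 8 2)
5: hit
2: hit
Hits: 12.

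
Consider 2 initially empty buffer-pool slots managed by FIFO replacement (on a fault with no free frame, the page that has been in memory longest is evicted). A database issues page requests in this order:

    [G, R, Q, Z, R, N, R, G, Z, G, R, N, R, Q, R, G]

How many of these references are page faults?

13

G → miss, frames [G]
R → miss, frames [G, R]
Q → miss, evict G, frames [R, Q]
Z → miss, evict R, frames [Q, Z]
R → miss, evict Q, frames [Z, R]
N → miss, evict Z, frames [R, N]
R → hit
G → miss, evict R, frames [N, G]
Z → miss, evict N, frames [G, Z]
G → hit
R → miss, evict G, frames [Z, R]
N → miss, evict Z, frames [R, N]
R → hit
Q → miss, evict R, frames [N, Q]
R → miss, evict N, frames [Q, R]
G → miss, evict Q, frames [R, G]
Page faults: 13.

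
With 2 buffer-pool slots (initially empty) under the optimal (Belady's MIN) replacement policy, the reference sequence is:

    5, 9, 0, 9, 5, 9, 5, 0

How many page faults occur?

5: fault, frames [5]
9: fault, frames [5, 9]
0: fault, evict 5, frames [9, 0]
9: hit
5: fault, evict 0, frames [9, 5]
9: hit
5: hit
0: fault, evict 5, frames [9, 0]
Page faults: 5.

5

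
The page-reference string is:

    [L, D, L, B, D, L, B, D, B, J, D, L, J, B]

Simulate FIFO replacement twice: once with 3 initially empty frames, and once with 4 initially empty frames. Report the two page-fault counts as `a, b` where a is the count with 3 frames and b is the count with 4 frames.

3 frames: F F . F . . . . . F . F . . → 5 faults.
4 frames: F F . F . . . . . F . . . . → 4 faults.
4 < 5: adding a frame reduced faults, as is typical.

5, 4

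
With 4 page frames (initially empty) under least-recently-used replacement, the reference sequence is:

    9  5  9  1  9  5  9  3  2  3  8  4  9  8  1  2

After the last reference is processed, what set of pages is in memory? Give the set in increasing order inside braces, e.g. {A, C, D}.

{1, 2, 8, 9}

9 -> miss, frames {9}
5 -> miss, frames {9,5}
9 -> hit
1 -> miss, frames {5,9,1}
9 -> hit
5 -> hit
9 -> hit
3 -> miss, frames {1,5,9,3}
2 -> miss, evict 1, frames {5,9,3,2}
3 -> hit
8 -> miss, evict 5, frames {9,2,3,8}
4 -> miss, evict 9, frames {2,3,8,4}
9 -> miss, evict 2, frames {3,8,4,9}
8 -> hit
1 -> miss, evict 3, frames {4,9,8,1}
2 -> miss, evict 4, frames {9,8,1,2}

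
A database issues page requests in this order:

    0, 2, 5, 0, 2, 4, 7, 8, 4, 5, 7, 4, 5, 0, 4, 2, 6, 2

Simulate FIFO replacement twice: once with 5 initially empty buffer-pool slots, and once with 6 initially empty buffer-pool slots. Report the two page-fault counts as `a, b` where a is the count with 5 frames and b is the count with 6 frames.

9, 7

5 frames: F F F . . F F F . . . . . F . F F . → 9 faults.
6 frames: F F F . . F F F . . . . . . . . F . → 7 faults.
7 < 9: adding a frame reduced faults, as is typical.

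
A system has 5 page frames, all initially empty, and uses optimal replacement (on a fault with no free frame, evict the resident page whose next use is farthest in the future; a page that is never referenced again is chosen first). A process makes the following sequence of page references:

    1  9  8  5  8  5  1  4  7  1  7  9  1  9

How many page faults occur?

1 -> fault, frames {1}
9 -> fault, frames {1,9}
8 -> fault, frames {1,9,8}
5 -> fault, frames {1,9,8,5}
8 -> hit
5 -> hit
1 -> hit
4 -> fault, frames {1,9,8,5,4}
7 -> fault, evict 4, frames {1,9,8,5,7}
1 -> hit
7 -> hit
9 -> hit
1 -> hit
9 -> hit
Page faults: 6.

6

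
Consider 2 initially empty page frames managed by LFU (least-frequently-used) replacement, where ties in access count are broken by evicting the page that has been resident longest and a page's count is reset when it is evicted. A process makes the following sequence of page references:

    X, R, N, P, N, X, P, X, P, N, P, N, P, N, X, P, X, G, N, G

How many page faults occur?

X → fault, frames [X]
R → fault, frames [X, R]
N → fault, evict X, frames [R, N]
P → fault, evict R, frames [N, P]
N → hit
X → fault, evict P, frames [N, X]
P → fault, evict X, frames [N, P]
X → fault, evict P, frames [N, X]
P → fault, evict X, frames [N, P]
N → hit
P → hit
N → hit
P → hit
N → hit
X → fault, evict P, frames [N, X]
P → fault, evict X, frames [N, P]
X → fault, evict P, frames [N, X]
G → fault, evict X, frames [N, G]
N → hit
G → hit
Page faults: 12.

12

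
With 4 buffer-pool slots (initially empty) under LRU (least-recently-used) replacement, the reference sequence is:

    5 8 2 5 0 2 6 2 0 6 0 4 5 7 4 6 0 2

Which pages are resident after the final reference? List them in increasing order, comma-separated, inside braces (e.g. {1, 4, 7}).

{0, 2, 4, 6}

5: fault, frames {5}
8: fault, frames {5,8}
2: fault, frames {5,8,2}
5: hit
0: fault, frames {8,2,5,0}
2: hit
6: fault, evict 8, frames {5,0,2,6}
2: hit
0: hit
6: hit
0: hit
4: fault, evict 5, frames {2,6,0,4}
5: fault, evict 2, frames {6,0,4,5}
7: fault, evict 6, frames {0,4,5,7}
4: hit
6: fault, evict 0, frames {5,7,4,6}
0: fault, evict 5, frames {7,4,6,0}
2: fault, evict 7, frames {4,6,0,2}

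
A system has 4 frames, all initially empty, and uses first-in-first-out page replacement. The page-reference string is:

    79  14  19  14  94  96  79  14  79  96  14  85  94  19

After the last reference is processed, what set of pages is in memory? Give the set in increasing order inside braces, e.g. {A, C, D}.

{14, 19, 85, 94}

79: miss, frames [79]
14: miss, frames [79, 14]
19: miss, frames [79, 14, 19]
14: hit
94: miss, frames [79, 14, 19, 94]
96: miss, evict 79, frames [14, 19, 94, 96]
79: miss, evict 14, frames [19, 94, 96, 79]
14: miss, evict 19, frames [94, 96, 79, 14]
79: hit
96: hit
14: hit
85: miss, evict 94, frames [96, 79, 14, 85]
94: miss, evict 96, frames [79, 14, 85, 94]
19: miss, evict 79, frames [14, 85, 94, 19]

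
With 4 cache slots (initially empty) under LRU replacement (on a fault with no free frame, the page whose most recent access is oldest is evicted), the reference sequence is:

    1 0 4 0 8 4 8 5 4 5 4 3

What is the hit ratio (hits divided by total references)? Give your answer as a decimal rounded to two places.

1 → miss, frames (1)
0 → miss, frames (1 0)
4 → miss, frames (1 0 4)
0 → hit
8 → miss, frames (1 4 0 8)
4 → hit
8 → hit
5 → miss, evict 1, frames (0 4 8 5)
4 → hit
5 → hit
4 → hit
3 → miss, evict 0, frames (8 5 4 3)
Hits: 6 of 12 references → 6/12 = 0.5000.

0.50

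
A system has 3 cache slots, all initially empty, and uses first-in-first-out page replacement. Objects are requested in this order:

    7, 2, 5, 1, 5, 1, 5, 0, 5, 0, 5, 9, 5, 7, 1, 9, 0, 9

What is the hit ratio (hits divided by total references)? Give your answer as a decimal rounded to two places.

0.39

7: fault, frames [7]
2: fault, frames [7, 2]
5: fault, frames [7, 2, 5]
1: fault, evict 7, frames [2, 5, 1]
5: hit
1: hit
5: hit
0: fault, evict 2, frames [5, 1, 0]
5: hit
0: hit
5: hit
9: fault, evict 5, frames [1, 0, 9]
5: fault, evict 1, frames [0, 9, 5]
7: fault, evict 0, frames [9, 5, 7]
1: fault, evict 9, frames [5, 7, 1]
9: fault, evict 5, frames [7, 1, 9]
0: fault, evict 7, frames [1, 9, 0]
9: hit
Hits: 7 of 18 references → 7/18 = 0.3889.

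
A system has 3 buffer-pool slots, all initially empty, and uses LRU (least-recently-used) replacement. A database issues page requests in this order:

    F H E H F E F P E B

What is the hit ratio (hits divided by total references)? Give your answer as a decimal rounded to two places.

F → miss, frames [F]
H → miss, frames [F, H]
E → miss, frames [F, H, E]
H → hit
F → hit
E → hit
F → hit
P → miss, evict H, frames [E, F, P]
E → hit
B → miss, evict F, frames [P, E, B]
Hits: 5 of 10 references → 5/10 = 0.5000.

0.50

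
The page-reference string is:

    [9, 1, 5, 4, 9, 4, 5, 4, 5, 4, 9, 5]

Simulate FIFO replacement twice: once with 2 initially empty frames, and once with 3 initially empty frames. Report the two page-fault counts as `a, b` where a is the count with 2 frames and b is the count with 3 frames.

2 frames: F F F F F . F F . . F F → 9 faults.
3 frames: F F F F F . . . . . . . → 5 faults.
5 < 9: adding a frame reduced faults, as is typical.

9, 5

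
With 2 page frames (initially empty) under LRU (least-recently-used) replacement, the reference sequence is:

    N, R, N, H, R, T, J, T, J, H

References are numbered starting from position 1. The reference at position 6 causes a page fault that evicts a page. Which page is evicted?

pos 1: N → fault, frames {N}
pos 2: R → fault, frames {N,R}
pos 3: N → hit
pos 4: H → fault, evict R, frames {N,H}
pos 5: R → fault, evict N, frames {H,R}
pos 6: T → fault, evict H, frames {R,T}
At position 6, page H is evicted.

H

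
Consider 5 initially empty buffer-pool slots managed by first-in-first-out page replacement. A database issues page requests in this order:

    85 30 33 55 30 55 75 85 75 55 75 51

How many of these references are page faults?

6

85 → miss, frames {85}
30 → miss, frames {85,30}
33 → miss, frames {85,30,33}
55 → miss, frames {85,30,33,55}
30 → hit
55 → hit
75 → miss, frames {85,30,33,55,75}
85 → hit
75 → hit
55 → hit
75 → hit
51 → miss, evict 85, frames {30,33,55,75,51}
Page faults: 6.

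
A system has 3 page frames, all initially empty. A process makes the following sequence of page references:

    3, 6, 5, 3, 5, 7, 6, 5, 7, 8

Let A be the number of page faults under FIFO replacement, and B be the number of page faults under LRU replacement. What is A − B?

-1

Under FIFO: F F F . . F . . . F → 5 faults.
Under LRU: F F F . . F F . . F → 6 faults.
A − B = 5 − 6 = -1.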